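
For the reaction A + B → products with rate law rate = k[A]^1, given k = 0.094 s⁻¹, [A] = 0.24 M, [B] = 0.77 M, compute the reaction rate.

0.02256 M/s

Step 1: The rate law is rate = k[A]^1
Step 2: Note that the rate does not depend on [B] (zero order in B).
Step 3: rate = 0.094 × (0.24)^1 = 0.02256 M/s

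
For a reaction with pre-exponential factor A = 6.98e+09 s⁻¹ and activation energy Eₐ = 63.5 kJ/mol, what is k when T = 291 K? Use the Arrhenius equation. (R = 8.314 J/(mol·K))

2.79e-02 s⁻¹

Step 1: Use the Arrhenius equation: k = A × exp(-Eₐ/RT)
Step 2: Convert Eₐ to J/mol: 63.5 kJ/mol = 63500 J/mol
Step 3: Calculate the exponent: -Eₐ/(RT) = -63500/(8.314 × 291) = -26.24646
Step 4: k = 6.98e+09 × exp(-26.24646)
Step 5: k = 6.98e+09 × 3.99307e-12 = 2.7872e-02 s⁻¹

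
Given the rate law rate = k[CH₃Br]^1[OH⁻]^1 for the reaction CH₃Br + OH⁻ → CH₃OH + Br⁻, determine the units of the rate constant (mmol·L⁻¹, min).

(mmol·L⁻¹)⁻¹·min⁻¹

Step 1: Overall order = 1 + 1 = 2.
Step 2: rate has units mmol·L⁻¹·min⁻¹; [CH₃Br]^1[OH⁻]^1 has units (mmol·L⁻¹)^2.
Step 3: k = rate/([CH₃Br]^1[OH⁻]^1), so units of k = (mmol·L⁻¹)^(1-2)·min⁻¹ = (mmol·L⁻¹)⁻¹·min⁻¹.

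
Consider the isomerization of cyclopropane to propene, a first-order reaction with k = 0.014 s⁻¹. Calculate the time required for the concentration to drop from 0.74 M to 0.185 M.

99.02 s

Step 1: For first-order: t = ln([cyclopropane]₀/[cyclopropane])/k
Step 2: t = ln(0.74/0.185)/0.014
Step 3: t = ln(4)/0.014
Step 4: t = 1.386/0.014 = 99.02 s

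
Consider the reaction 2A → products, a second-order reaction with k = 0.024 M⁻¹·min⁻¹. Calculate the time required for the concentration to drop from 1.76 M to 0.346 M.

96.75 min

Step 1: For second-order: t = (1/[A] - 1/[A]₀)/k
Step 2: t = (1/0.346 - 1/1.76)/0.024
Step 3: t = (2.89 - 0.5682)/0.024
Step 4: t = 2.322/0.024 = 96.75 min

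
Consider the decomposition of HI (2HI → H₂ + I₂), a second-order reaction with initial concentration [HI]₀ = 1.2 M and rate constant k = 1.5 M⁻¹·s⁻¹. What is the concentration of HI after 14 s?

0.0458 M

Step 1: For a second-order reaction: 1/[HI] = 1/[HI]₀ + kt
Step 2: 1/[HI] = 1/1.2 + 1.5 × 14
Step 3: 1/[HI] = 0.8333 + 21 = 21.83
Step 4: [HI] = 1/21.83 = 0.0458 M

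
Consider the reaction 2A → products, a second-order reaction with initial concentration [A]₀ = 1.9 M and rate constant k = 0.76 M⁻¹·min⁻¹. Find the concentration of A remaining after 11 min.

0.1125 M

Step 1: For a second-order reaction: 1/[A] = 1/[A]₀ + kt
Step 2: 1/[A] = 1/1.9 + 0.76 × 11
Step 3: 1/[A] = 0.5263 + 8.36 = 8.886
Step 4: [A] = 1/8.886 = 0.1125 M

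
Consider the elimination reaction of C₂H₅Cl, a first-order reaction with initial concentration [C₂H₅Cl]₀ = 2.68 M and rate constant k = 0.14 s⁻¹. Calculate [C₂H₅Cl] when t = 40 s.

0.00991 M

Step 1: For a first-order reaction: [C₂H₅Cl] = [C₂H₅Cl]₀ × e^(-kt)
Step 2: [C₂H₅Cl] = 2.68 × e^(-0.14 × 40)
Step 3: [C₂H₅Cl] = 2.68 × e^(-5.6)
Step 4: [C₂H₅Cl] = 2.68 × 0.00369786 = 0.00991 M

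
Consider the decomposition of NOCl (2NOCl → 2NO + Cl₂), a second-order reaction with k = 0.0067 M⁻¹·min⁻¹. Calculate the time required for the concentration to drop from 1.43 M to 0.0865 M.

1621 min

Step 1: For second-order: t = (1/[NOCl] - 1/[NOCl]₀)/k
Step 2: t = (1/0.0865 - 1/1.43)/0.0067
Step 3: t = (11.56 - 0.6993)/0.0067
Step 4: t = 10.86/0.0067 = 1621 min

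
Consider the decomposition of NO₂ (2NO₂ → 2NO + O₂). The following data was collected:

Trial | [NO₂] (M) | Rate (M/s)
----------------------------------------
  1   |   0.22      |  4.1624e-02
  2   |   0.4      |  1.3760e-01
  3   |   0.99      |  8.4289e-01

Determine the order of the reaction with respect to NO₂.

second order (2)

Step 1: Compare trials to find order n where rate₂/rate₁ = ([NO₂]₂/[NO₂]₁)^n
Step 2: rate₂/rate₁ = 1.3760e-01/4.1624e-02 = 3.306
Step 3: [NO₂]₂/[NO₂]₁ = 0.4/0.22 = 1.818
Step 4: n = ln(3.306)/ln(1.818) = 2.00 ≈ 2
Step 5: The reaction is second order in NO₂.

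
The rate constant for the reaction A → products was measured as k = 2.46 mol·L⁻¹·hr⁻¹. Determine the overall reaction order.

zeroth order (0)

Step 1: The units of k for an nth-order reaction are (concentration)^(1-n)·(time)⁻¹.
Step 2: Here k has units mol·L⁻¹·hr⁻¹, so the concentration exponent is 1.
Step 3: 1 - n = 1 ⇒ n = 0. The reaction is zeroth order.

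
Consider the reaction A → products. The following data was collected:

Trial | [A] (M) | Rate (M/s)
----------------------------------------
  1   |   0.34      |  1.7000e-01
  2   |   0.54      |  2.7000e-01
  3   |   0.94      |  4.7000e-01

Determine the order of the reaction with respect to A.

first order (1)

Step 1: Compare trials to find order n where rate₂/rate₁ = ([A]₂/[A]₁)^n
Step 2: rate₂/rate₁ = 2.7000e-01/1.7000e-01 = 1.588
Step 3: [A]₂/[A]₁ = 0.54/0.34 = 1.588
Step 4: n = ln(1.588)/ln(1.588) = 1.00 ≈ 1
Step 5: The reaction is first order in A.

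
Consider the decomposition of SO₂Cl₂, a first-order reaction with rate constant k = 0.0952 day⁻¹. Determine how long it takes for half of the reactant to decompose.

7.281 day

Step 1: For a first-order reaction, t₁/₂ = ln(2)/k
Step 2: t₁/₂ = ln(2)/0.0952
Step 3: t₁/₂ = 0.6931/0.0952 = 7.281 day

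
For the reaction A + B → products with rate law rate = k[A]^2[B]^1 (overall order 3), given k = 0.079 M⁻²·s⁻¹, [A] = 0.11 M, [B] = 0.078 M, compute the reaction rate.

7.456e-05 M/s

Step 1: The rate law is rate = k[A]^2[B]^1, overall order = 2+1 = 3
Step 2: Substitute values: rate = 0.079 × (0.11)^2 × (0.078)^1
Step 3: rate = 0.079 × 0.0121 × 0.078 = 7.45602e-05 M/s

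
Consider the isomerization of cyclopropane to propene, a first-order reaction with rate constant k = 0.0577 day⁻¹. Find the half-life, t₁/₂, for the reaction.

12.01 day

Step 1: For a first-order reaction, t₁/₂ = ln(2)/k
Step 2: t₁/₂ = ln(2)/0.0577
Step 3: t₁/₂ = 0.6931/0.0577 = 12.01 day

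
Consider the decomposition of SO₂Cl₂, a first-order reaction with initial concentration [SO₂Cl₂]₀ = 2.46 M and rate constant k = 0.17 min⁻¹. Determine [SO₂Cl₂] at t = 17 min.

0.1367 M

Step 1: For a first-order reaction: [SO₂Cl₂] = [SO₂Cl₂]₀ × e^(-kt)
Step 2: [SO₂Cl₂] = 2.46 × e^(-0.17 × 17)
Step 3: [SO₂Cl₂] = 2.46 × e^(-2.89)
Step 4: [SO₂Cl₂] = 2.46 × 0.0555762 = 0.1367 M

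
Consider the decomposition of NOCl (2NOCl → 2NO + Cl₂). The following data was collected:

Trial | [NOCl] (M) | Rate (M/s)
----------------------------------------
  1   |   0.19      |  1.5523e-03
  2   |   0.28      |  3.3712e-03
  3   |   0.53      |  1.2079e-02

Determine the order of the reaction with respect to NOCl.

second order (2)

Step 1: Compare trials to find order n where rate₂/rate₁ = ([NOCl]₂/[NOCl]₁)^n
Step 2: rate₂/rate₁ = 3.3712e-03/1.5523e-03 = 2.172
Step 3: [NOCl]₂/[NOCl]₁ = 0.28/0.19 = 1.474
Step 4: n = ln(2.172)/ln(1.474) = 2.00 ≈ 2
Step 5: The reaction is second order in NOCl.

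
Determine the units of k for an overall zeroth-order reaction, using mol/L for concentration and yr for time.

mol/L·yr⁻¹

Step 1: For overall order n, rate = k × (concentration)^n.
Step 2: Rate has units mol/L·yr⁻¹; concentration term has units (mol/L)^0.
Step 3: k = rate / (concentration)^n, so units of k = (mol/L)^(1-0)·yr⁻¹ = mol/L·yr⁻¹.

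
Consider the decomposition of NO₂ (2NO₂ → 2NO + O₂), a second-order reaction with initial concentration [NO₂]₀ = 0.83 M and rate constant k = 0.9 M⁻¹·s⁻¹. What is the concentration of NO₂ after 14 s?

0.07244 M

Step 1: For a second-order reaction: 1/[NO₂] = 1/[NO₂]₀ + kt
Step 2: 1/[NO₂] = 1/0.83 + 0.9 × 14
Step 3: 1/[NO₂] = 1.205 + 12.6 = 13.8
Step 4: [NO₂] = 1/13.8 = 0.07244 M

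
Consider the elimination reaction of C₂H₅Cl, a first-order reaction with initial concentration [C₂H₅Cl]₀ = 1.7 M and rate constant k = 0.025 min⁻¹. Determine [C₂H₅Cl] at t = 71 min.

0.2881 M

Step 1: For a first-order reaction: [C₂H₅Cl] = [C₂H₅Cl]₀ × e^(-kt)
Step 2: [C₂H₅Cl] = 1.7 × e^(-0.025 × 71)
Step 3: [C₂H₅Cl] = 1.7 × e^(-1.775)
Step 4: [C₂H₅Cl] = 1.7 × 0.169483 = 0.2881 M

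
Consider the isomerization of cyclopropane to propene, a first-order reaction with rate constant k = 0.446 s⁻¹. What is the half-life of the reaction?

1.554 s

Step 1: For a first-order reaction, t₁/₂ = ln(2)/k
Step 2: t₁/₂ = ln(2)/0.446
Step 3: t₁/₂ = 0.6931/0.446 = 1.554 s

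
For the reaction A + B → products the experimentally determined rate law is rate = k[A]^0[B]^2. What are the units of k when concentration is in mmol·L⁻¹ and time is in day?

(mmol·L⁻¹)⁻¹·day⁻¹

Step 1: Overall order = 0 + 2 = 2.
Step 2: rate has units mmol·L⁻¹·day⁻¹; [A]^0[B]^2 has units (mmol·L⁻¹)^2.
Step 3: k = rate/([A]^0[B]^2), so units of k = (mmol·L⁻¹)^(1-2)·day⁻¹ = (mmol·L⁻¹)⁻¹·day⁻¹.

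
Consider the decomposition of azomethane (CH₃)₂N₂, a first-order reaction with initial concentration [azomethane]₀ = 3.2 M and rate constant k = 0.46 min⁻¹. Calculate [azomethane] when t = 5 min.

0.3208 M

Step 1: For a first-order reaction: [azomethane] = [azomethane]₀ × e^(-kt)
Step 2: [azomethane] = 3.2 × e^(-0.46 × 5)
Step 3: [azomethane] = 3.2 × e^(-2.3)
Step 4: [azomethane] = 3.2 × 0.100259 = 0.3208 M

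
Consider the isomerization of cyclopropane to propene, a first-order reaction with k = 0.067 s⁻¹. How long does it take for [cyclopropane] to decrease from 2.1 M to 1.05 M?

10.35 s

Step 1: For first-order: t = ln([cyclopropane]₀/[cyclopropane])/k
Step 2: t = ln(2.1/1.05)/0.067
Step 3: t = ln(2)/0.067
Step 4: t = 0.6931/0.067 = 10.35 s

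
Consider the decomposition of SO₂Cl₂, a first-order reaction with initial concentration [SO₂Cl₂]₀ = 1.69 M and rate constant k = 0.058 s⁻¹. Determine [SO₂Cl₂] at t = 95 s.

0.006838 M

Step 1: For a first-order reaction: [SO₂Cl₂] = [SO₂Cl₂]₀ × e^(-kt)
Step 2: [SO₂Cl₂] = 1.69 × e^(-0.058 × 95)
Step 3: [SO₂Cl₂] = 1.69 × e^(-5.51)
Step 4: [SO₂Cl₂] = 1.69 × 0.00404611 = 0.006838 M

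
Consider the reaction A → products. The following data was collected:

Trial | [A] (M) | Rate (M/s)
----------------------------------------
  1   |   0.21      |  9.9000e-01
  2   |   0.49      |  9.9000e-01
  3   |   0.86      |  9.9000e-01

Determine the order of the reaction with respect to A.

zeroth order (0)

Step 1: Compare trials - when concentration changes, rate stays constant.
Step 2: rate₂/rate₁ = 9.9000e-01/9.9000e-01 = 1
Step 3: [A]₂/[A]₁ = 0.49/0.21 = 2.333
Step 4: Since rate ratio ≈ (conc ratio)^0, the reaction is zeroth order.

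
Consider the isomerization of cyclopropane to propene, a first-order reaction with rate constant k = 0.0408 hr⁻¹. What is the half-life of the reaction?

16.99 hr

Step 1: For a first-order reaction, t₁/₂ = ln(2)/k
Step 2: t₁/₂ = ln(2)/0.0408
Step 3: t₁/₂ = 0.6931/0.0408 = 16.99 hr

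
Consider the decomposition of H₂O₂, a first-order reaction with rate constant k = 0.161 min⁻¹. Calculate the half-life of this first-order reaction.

4.305 min

Step 1: For a first-order reaction, t₁/₂ = ln(2)/k
Step 2: t₁/₂ = ln(2)/0.161
Step 3: t₁/₂ = 0.6931/0.161 = 4.305 min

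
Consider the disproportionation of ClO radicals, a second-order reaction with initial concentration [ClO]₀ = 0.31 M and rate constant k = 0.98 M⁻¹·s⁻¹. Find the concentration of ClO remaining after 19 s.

0.04578 M

Step 1: For a second-order reaction: 1/[ClO] = 1/[ClO]₀ + kt
Step 2: 1/[ClO] = 1/0.31 + 0.98 × 19
Step 3: 1/[ClO] = 3.226 + 18.62 = 21.85
Step 4: [ClO] = 1/21.85 = 0.04578 M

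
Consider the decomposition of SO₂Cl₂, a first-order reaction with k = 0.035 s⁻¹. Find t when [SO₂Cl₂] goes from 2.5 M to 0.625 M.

39.61 s

Step 1: For first-order: t = ln([SO₂Cl₂]₀/[SO₂Cl₂])/k
Step 2: t = ln(2.5/0.625)/0.035
Step 3: t = ln(4)/0.035
Step 4: t = 1.386/0.035 = 39.61 s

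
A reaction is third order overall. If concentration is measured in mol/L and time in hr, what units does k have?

(mol/L)⁻²·hr⁻¹

Step 1: For overall order n, rate = k × (concentration)^n.
Step 2: Rate has units mol/L·hr⁻¹; concentration term has units (mol/L)^3.
Step 3: k = rate / (concentration)^n, so units of k = (mol/L)^(1-3)·hr⁻¹ = (mol/L)⁻²·hr⁻¹.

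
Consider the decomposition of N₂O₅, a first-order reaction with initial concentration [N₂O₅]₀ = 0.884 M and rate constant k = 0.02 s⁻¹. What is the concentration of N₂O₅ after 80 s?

0.1785 M

Step 1: For a first-order reaction: [N₂O₅] = [N₂O₅]₀ × e^(-kt)
Step 2: [N₂O₅] = 0.884 × e^(-0.02 × 80)
Step 3: [N₂O₅] = 0.884 × e^(-1.6)
Step 4: [N₂O₅] = 0.884 × 0.201897 = 0.1785 M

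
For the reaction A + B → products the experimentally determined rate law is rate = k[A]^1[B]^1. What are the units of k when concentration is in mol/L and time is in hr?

(mol/L)⁻¹·hr⁻¹

Step 1: Overall order = 1 + 1 = 2.
Step 2: rate has units mol/L·hr⁻¹; [A]^1[B]^1 has units (mol/L)^2.
Step 3: k = rate/([A]^1[B]^1), so units of k = (mol/L)^(1-2)·hr⁻¹ = (mol/L)⁻¹·hr⁻¹.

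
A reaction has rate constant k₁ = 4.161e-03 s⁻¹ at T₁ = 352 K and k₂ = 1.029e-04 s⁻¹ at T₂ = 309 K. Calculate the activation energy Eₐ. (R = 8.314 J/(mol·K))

77.8 kJ/mol

Step 1: Use the two-temperature Arrhenius form: ln(k₂/k₁) = -Eₐ/R × (1/T₂ - 1/T₁)
Step 2: ln(k₂/k₁) = ln(1.029e-04/4.161e-03) = ln(0.0247296) = -3.69975
Step 3: 1/T₂ - 1/T₁ = 1/309 - 1/352 = 3.953369e-04 K⁻¹
Step 4: Eₐ = -R × ln(k₂/k₁) / (1/T₂ - 1/T₁) = -8.314 × -3.69975 / 3.953369e-04
Step 5: Eₐ = 7.7806e+04 J/mol = 77.8 kJ/mol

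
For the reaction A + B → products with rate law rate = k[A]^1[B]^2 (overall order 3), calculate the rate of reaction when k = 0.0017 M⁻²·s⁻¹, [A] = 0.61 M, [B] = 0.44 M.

0.0002008 M/s

Step 1: The rate law is rate = k[A]^1[B]^2, overall order = 1+2 = 3
Step 2: Substitute values: rate = 0.0017 × (0.61)^1 × (0.44)^2
Step 3: rate = 0.0017 × 0.61 × 0.1936 = 0.000200763 M/s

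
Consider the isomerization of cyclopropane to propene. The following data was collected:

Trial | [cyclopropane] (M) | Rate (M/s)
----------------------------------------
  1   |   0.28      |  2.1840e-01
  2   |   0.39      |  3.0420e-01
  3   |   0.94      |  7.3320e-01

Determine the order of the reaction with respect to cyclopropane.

first order (1)

Step 1: Compare trials to find order n where rate₂/rate₁ = ([cyclopropane]₂/[cyclopropane]₁)^n
Step 2: rate₂/rate₁ = 3.0420e-01/2.1840e-01 = 1.393
Step 3: [cyclopropane]₂/[cyclopropane]₁ = 0.39/0.28 = 1.393
Step 4: n = ln(1.393)/ln(1.393) = 1.00 ≈ 1
Step 5: The reaction is first order in cyclopropane.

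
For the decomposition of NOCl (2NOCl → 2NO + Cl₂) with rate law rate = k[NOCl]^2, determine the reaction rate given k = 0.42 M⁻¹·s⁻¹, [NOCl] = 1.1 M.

0.5082 M/s

Step 1: Identify the rate law: rate = k[NOCl]^2
Step 2: Substitute values: rate = 0.42 × (1.1)^2
Step 3: Calculate: rate = 0.42 × 1.21 = 0.5082 M/s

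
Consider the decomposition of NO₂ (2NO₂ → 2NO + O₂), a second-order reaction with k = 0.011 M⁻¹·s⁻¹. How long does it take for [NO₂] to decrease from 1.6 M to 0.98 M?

35.95 s

Step 1: For second-order: t = (1/[NO₂] - 1/[NO₂]₀)/k
Step 2: t = (1/0.98 - 1/1.6)/0.011
Step 3: t = (1.02 - 0.625)/0.011
Step 4: t = 0.3954/0.011 = 35.95 s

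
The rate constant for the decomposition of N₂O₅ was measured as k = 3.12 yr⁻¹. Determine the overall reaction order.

first order (1)

Step 1: The units of k for an nth-order reaction are (concentration)^(1-n)·(time)⁻¹.
Step 2: Here k has units yr⁻¹, so the concentration exponent is 0.
Step 3: 1 - n = 0 ⇒ n = 1. The reaction is first order.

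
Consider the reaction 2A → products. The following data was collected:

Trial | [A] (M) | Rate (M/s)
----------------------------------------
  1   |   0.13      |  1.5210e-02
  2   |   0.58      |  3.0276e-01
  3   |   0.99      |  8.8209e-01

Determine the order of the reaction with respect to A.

second order (2)

Step 1: Compare trials to find order n where rate₂/rate₁ = ([A]₂/[A]₁)^n
Step 2: rate₂/rate₁ = 3.0276e-01/1.5210e-02 = 19.91
Step 3: [A]₂/[A]₁ = 0.58/0.13 = 4.462
Step 4: n = ln(19.91)/ln(4.462) = 2.00 ≈ 2
Step 5: The reaction is second order in A.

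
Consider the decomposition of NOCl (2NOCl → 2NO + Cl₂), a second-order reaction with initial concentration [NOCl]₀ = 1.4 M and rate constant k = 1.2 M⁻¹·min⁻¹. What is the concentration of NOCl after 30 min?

0.02724 M

Step 1: For a second-order reaction: 1/[NOCl] = 1/[NOCl]₀ + kt
Step 2: 1/[NOCl] = 1/1.4 + 1.2 × 30
Step 3: 1/[NOCl] = 0.7143 + 36 = 36.71
Step 4: [NOCl] = 1/36.71 = 0.02724 M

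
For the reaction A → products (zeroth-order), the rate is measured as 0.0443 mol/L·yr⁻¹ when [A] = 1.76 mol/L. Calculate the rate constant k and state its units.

0.0443 mol/L·yr⁻¹

Step 1: For a zeroth-order reaction, rate = k (independent of concentration).
Step 2: k = rate = 0.0443 mol/L·yr⁻¹.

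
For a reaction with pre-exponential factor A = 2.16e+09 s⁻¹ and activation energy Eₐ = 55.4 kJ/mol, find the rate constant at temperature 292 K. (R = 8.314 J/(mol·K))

2.65e-01 s⁻¹

Step 1: Use the Arrhenius equation: k = A × exp(-Eₐ/RT)
Step 2: Convert Eₐ to J/mol: 55.4 kJ/mol = 55400 J/mol
Step 3: Calculate the exponent: -Eₐ/(RT) = -55400/(8.314 × 292) = -22.82007
Step 4: k = 2.16e+09 × exp(-22.82007)
Step 5: k = 2.16e+09 × 1.22848e-10 = 2.6535e-01 s⁻¹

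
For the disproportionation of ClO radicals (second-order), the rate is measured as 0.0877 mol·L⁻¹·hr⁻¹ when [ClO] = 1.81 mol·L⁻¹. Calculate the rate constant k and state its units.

0.02677 (mol·L⁻¹)⁻¹·hr⁻¹

Step 1: rate = k[ClO]^2, so k = rate / [ClO]^2.
Step 2: k = 0.0877 / (1.81)^2 = 0.0877 / 3.276.
Step 3: k = 0.02677 (mol·L⁻¹)⁻¹·hr⁻¹.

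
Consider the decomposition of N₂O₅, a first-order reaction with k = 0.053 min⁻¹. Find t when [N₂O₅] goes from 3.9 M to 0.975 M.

26.16 min

Step 1: For first-order: t = ln([N₂O₅]₀/[N₂O₅])/k
Step 2: t = ln(3.9/0.975)/0.053
Step 3: t = ln(4)/0.053
Step 4: t = 1.386/0.053 = 26.16 min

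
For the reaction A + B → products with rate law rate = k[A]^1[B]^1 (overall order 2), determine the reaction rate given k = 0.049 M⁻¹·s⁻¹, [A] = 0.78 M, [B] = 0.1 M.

0.003822 M/s

Step 1: The rate law is rate = k[A]^1[B]^1, overall order = 1+1 = 2
Step 2: Substitute values: rate = 0.049 × (0.78)^1 × (0.1)^1
Step 3: rate = 0.049 × 0.78 × 0.1 = 0.003822 M/s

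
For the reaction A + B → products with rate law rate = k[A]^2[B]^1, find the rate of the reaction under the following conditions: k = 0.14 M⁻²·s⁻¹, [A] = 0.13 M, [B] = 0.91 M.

0.002153 M/s

Step 1: The rate law is rate = k[A]^2[B]^1
Step 2: Substitute: rate = 0.14 × (0.13)^2 × (0.91)^1
Step 3: rate = 0.14 × 0.0169 × 0.91 = 0.00215306 M/s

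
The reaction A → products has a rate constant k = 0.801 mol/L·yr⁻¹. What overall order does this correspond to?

zeroth order (0)

Step 1: The units of k for an nth-order reaction are (concentration)^(1-n)·(time)⁻¹.
Step 2: Here k has units mol/L·yr⁻¹, so the concentration exponent is 1.
Step 3: 1 - n = 1 ⇒ n = 0. The reaction is zeroth order.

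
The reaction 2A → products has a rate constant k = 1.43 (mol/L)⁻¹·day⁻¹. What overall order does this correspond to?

second order (2)

Step 1: The units of k for an nth-order reaction are (concentration)^(1-n)·(time)⁻¹.
Step 2: Here k has units (mol/L)⁻¹·day⁻¹, so the concentration exponent is -1.
Step 3: 1 - n = -1 ⇒ n = 2. The reaction is second order.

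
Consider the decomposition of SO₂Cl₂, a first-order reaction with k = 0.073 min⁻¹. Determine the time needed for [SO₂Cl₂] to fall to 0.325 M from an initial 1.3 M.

18.99 min

Step 1: For first-order: t = ln([SO₂Cl₂]₀/[SO₂Cl₂])/k
Step 2: t = ln(1.3/0.325)/0.073
Step 3: t = ln(4)/0.073
Step 4: t = 1.386/0.073 = 18.99 min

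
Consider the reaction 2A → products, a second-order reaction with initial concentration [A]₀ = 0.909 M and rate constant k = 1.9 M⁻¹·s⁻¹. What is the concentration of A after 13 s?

0.03876 M

Step 1: For a second-order reaction: 1/[A] = 1/[A]₀ + kt
Step 2: 1/[A] = 1/0.909 + 1.9 × 13
Step 3: 1/[A] = 1.1 + 24.7 = 25.8
Step 4: [A] = 1/25.8 = 0.03876 M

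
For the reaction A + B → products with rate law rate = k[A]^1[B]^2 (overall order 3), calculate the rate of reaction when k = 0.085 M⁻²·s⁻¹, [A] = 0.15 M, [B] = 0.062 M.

4.901e-05 M/s

Step 1: The rate law is rate = k[A]^1[B]^2, overall order = 1+2 = 3
Step 2: Substitute values: rate = 0.085 × (0.15)^1 × (0.062)^2
Step 3: rate = 0.085 × 0.15 × 0.003844 = 4.9011e-05 M/s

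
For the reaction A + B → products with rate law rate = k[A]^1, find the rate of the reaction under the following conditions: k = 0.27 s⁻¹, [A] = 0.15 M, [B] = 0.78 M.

0.0405 M/s

Step 1: The rate law is rate = k[A]^1
Step 2: Note that the rate does not depend on [B] (zero order in B).
Step 3: rate = 0.27 × (0.15)^1 = 0.0405 M/s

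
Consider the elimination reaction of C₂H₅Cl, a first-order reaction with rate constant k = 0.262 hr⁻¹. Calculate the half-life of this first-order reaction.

2.646 hr

Step 1: For a first-order reaction, t₁/₂ = ln(2)/k
Step 2: t₁/₂ = ln(2)/0.262
Step 3: t₁/₂ = 0.6931/0.262 = 2.646 hr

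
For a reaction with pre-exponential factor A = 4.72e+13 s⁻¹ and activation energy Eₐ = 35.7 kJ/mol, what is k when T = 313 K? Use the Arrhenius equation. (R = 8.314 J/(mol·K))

5.20e+07 s⁻¹

Step 1: Use the Arrhenius equation: k = A × exp(-Eₐ/RT)
Step 2: Convert Eₐ to J/mol: 35.7 kJ/mol = 35700 J/mol
Step 3: Calculate the exponent: -Eₐ/(RT) = -35700/(8.314 × 313) = -13.71873
Step 4: k = 4.72e+13 × exp(-13.71873)
Step 5: k = 4.72e+13 × 1.10162e-06 = 5.1996e+07 s⁻¹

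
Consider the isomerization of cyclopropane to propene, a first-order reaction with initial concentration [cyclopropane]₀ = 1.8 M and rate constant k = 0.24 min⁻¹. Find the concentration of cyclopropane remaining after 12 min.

0.101 M

Step 1: For a first-order reaction: [cyclopropane] = [cyclopropane]₀ × e^(-kt)
Step 2: [cyclopropane] = 1.8 × e^(-0.24 × 12)
Step 3: [cyclopropane] = 1.8 × e^(-2.88)
Step 4: [cyclopropane] = 1.8 × 0.0561348 = 0.101 M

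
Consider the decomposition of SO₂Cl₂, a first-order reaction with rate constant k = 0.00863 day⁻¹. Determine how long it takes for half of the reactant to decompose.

80.32 day

Step 1: For a first-order reaction, t₁/₂ = ln(2)/k
Step 2: t₁/₂ = ln(2)/0.00863
Step 3: t₁/₂ = 0.6931/0.00863 = 80.32 day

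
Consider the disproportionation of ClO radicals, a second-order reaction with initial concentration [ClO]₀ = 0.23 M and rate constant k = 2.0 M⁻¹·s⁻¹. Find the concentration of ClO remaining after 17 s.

0.02608 M

Step 1: For a second-order reaction: 1/[ClO] = 1/[ClO]₀ + kt
Step 2: 1/[ClO] = 1/0.23 + 2.0 × 17
Step 3: 1/[ClO] = 4.348 + 34 = 38.35
Step 4: [ClO] = 1/38.35 = 0.02608 M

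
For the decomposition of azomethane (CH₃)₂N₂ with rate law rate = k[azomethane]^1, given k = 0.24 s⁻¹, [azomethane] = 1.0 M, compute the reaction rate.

0.24 M/s

Step 1: Identify the rate law: rate = k[azomethane]^1
Step 2: Substitute values: rate = 0.24 × (1.0)^1
Step 3: Calculate: rate = 0.24 × 1 = 0.24 M/s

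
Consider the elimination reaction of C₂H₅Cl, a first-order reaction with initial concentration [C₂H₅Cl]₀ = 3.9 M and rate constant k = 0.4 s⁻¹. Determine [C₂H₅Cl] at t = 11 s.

0.04788 M

Step 1: For a first-order reaction: [C₂H₅Cl] = [C₂H₅Cl]₀ × e^(-kt)
Step 2: [C₂H₅Cl] = 3.9 × e^(-0.4 × 11)
Step 3: [C₂H₅Cl] = 3.9 × e^(-4.4)
Step 4: [C₂H₅Cl] = 3.9 × 0.0122773 = 0.04788 M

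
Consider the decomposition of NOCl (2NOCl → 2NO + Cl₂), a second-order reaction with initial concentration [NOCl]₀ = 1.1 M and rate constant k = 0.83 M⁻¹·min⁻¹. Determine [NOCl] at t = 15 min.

0.07486 M

Step 1: For a second-order reaction: 1/[NOCl] = 1/[NOCl]₀ + kt
Step 2: 1/[NOCl] = 1/1.1 + 0.83 × 15
Step 3: 1/[NOCl] = 0.9091 + 12.45 = 13.36
Step 4: [NOCl] = 1/13.36 = 0.07486 M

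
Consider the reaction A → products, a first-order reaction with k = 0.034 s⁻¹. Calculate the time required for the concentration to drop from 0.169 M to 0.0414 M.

41.37 s

Step 1: For first-order: t = ln([A]₀/[A])/k
Step 2: t = ln(0.169/0.0414)/0.034
Step 3: t = ln(4.082)/0.034
Step 4: t = 1.407/0.034 = 41.37 s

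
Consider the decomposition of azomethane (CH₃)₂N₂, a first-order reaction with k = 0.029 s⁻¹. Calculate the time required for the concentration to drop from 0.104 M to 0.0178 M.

60.87 s

Step 1: For first-order: t = ln([azomethane]₀/[azomethane])/k
Step 2: t = ln(0.104/0.0178)/0.029
Step 3: t = ln(5.843)/0.029
Step 4: t = 1.765/0.029 = 60.87 s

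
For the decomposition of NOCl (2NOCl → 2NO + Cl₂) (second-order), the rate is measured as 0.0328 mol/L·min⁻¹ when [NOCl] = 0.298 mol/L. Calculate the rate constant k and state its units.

0.3694 (mol/L)⁻¹·min⁻¹

Step 1: rate = k[NOCl]^2, so k = rate / [NOCl]^2.
Step 2: k = 0.0328 / (0.298)^2 = 0.0328 / 0.0888.
Step 3: k = 0.3694 (mol/L)⁻¹·min⁻¹.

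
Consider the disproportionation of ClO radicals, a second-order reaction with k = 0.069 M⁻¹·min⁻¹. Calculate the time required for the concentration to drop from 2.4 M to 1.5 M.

3.623 min

Step 1: For second-order: t = (1/[ClO] - 1/[ClO]₀)/k
Step 2: t = (1/1.5 - 1/2.4)/0.069
Step 3: t = (0.6667 - 0.4167)/0.069
Step 4: t = 0.25/0.069 = 3.623 min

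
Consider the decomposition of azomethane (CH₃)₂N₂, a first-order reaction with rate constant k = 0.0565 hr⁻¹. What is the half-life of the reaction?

12.27 hr

Step 1: For a first-order reaction, t₁/₂ = ln(2)/k
Step 2: t₁/₂ = ln(2)/0.0565
Step 3: t₁/₂ = 0.6931/0.0565 = 12.27 hr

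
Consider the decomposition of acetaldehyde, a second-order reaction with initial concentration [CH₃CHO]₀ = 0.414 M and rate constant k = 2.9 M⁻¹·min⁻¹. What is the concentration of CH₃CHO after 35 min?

0.009623 M

Step 1: For a second-order reaction: 1/[CH₃CHO] = 1/[CH₃CHO]₀ + kt
Step 2: 1/[CH₃CHO] = 1/0.414 + 2.9 × 35
Step 3: 1/[CH₃CHO] = 2.415 + 101.5 = 103.9
Step 4: [CH₃CHO] = 1/103.9 = 0.009623 M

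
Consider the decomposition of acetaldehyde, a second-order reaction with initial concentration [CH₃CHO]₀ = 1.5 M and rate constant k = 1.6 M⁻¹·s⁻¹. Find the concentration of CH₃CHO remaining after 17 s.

0.03589 M

Step 1: For a second-order reaction: 1/[CH₃CHO] = 1/[CH₃CHO]₀ + kt
Step 2: 1/[CH₃CHO] = 1/1.5 + 1.6 × 17
Step 3: 1/[CH₃CHO] = 0.6667 + 27.2 = 27.87
Step 4: [CH₃CHO] = 1/27.87 = 0.03589 M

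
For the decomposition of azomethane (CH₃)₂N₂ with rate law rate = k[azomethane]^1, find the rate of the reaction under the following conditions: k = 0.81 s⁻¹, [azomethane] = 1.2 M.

0.972 M/s

Step 1: Identify the rate law: rate = k[azomethane]^1
Step 2: Substitute values: rate = 0.81 × (1.2)^1
Step 3: Calculate: rate = 0.81 × 1.2 = 0.972 M/s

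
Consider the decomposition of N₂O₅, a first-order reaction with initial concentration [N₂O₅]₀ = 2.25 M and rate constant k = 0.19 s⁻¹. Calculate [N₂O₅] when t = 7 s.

0.5951 M

Step 1: For a first-order reaction: [N₂O₅] = [N₂O₅]₀ × e^(-kt)
Step 2: [N₂O₅] = 2.25 × e^(-0.19 × 7)
Step 3: [N₂O₅] = 2.25 × e^(-1.33)
Step 4: [N₂O₅] = 2.25 × 0.264477 = 0.5951 M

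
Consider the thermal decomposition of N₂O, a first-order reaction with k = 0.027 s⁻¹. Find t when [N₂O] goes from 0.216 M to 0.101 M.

28.15 s

Step 1: For first-order: t = ln([N₂O]₀/[N₂O])/k
Step 2: t = ln(0.216/0.101)/0.027
Step 3: t = ln(2.139)/0.027
Step 4: t = 0.7602/0.027 = 28.15 s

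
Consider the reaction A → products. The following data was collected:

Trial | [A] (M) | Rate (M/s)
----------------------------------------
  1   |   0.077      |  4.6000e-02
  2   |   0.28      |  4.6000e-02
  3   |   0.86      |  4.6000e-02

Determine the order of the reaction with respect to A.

zeroth order (0)

Step 1: Compare trials - when concentration changes, rate stays constant.
Step 2: rate₂/rate₁ = 4.6000e-02/4.6000e-02 = 1
Step 3: [A]₂/[A]₁ = 0.28/0.077 = 3.636
Step 4: Since rate ratio ≈ (conc ratio)^0, the reaction is zeroth order.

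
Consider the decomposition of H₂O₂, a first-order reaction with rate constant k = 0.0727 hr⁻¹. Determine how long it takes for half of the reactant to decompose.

9.534 hr

Step 1: For a first-order reaction, t₁/₂ = ln(2)/k
Step 2: t₁/₂ = ln(2)/0.0727
Step 3: t₁/₂ = 0.6931/0.0727 = 9.534 hr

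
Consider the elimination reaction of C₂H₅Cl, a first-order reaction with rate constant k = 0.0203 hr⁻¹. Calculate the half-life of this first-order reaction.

34.15 hr

Step 1: For a first-order reaction, t₁/₂ = ln(2)/k
Step 2: t₁/₂ = ln(2)/0.0203
Step 3: t₁/₂ = 0.6931/0.0203 = 34.15 hr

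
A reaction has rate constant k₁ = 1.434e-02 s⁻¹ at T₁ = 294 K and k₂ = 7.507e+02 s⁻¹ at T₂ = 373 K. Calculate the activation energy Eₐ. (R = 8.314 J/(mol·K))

125.4 kJ/mol

Step 1: Use the two-temperature Arrhenius form: ln(k₂/k₁) = -Eₐ/R × (1/T₂ - 1/T₁)
Step 2: ln(k₂/k₁) = ln(7.507e+02/1.434e-02) = ln(52350.1) = 10.8657
Step 3: 1/T₂ - 1/T₁ = 1/373 - 1/294 = -7.203954e-04 K⁻¹
Step 4: Eₐ = -R × ln(k₂/k₁) / (1/T₂ - 1/T₁) = -8.314 × 10.8657 / -7.203954e-04
Step 5: Eₐ = 1.2540e+05 J/mol = 125.4 kJ/mol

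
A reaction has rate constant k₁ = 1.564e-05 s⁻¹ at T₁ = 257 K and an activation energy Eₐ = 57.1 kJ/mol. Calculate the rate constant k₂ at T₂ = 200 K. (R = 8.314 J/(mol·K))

7.701e-09 s⁻¹

Step 1: Use the two-temperature Arrhenius form: ln(k₂/k₁) = -Eₐ/R × (1/T₂ - 1/T₁)
Step 2: Convert Eₐ to J/mol: 57.1 kJ/mol = 57100 J/mol
Step 3: 1/T₂ - 1/T₁ = 1/200 - 1/257 = 1.108949e-03 K⁻¹
Step 4: ln(k₂/k₁) = -57100/8.314 × 1.108949e-03 = -7.61619
Step 5: k₂ = k₁ × exp(-7.61619) = 1.564e-05 × 4.92414e-04 = 7.701e-09 s⁻¹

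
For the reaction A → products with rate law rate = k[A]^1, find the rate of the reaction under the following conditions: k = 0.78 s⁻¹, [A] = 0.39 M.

0.3042 M/s

Step 1: Identify the rate law: rate = k[A]^1
Step 2: Substitute values: rate = 0.78 × (0.39)^1
Step 3: Calculate: rate = 0.78 × 0.39 = 0.3042 M/s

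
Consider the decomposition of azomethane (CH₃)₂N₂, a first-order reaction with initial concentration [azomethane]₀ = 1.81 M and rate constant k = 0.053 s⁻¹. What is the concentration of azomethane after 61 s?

0.07138 M

Step 1: For a first-order reaction: [azomethane] = [azomethane]₀ × e^(-kt)
Step 2: [azomethane] = 1.81 × e^(-0.053 × 61)
Step 3: [azomethane] = 1.81 × e^(-3.233)
Step 4: [azomethane] = 1.81 × 0.039439 = 0.07138 M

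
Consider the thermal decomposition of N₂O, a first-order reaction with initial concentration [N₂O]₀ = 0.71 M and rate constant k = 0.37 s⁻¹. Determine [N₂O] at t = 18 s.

0.0009096 M

Step 1: For a first-order reaction: [N₂O] = [N₂O]₀ × e^(-kt)
Step 2: [N₂O] = 0.71 × e^(-0.37 × 18)
Step 3: [N₂O] = 0.71 × e^(-6.66)
Step 4: [N₂O] = 0.71 × 0.00128115 = 0.0009096 M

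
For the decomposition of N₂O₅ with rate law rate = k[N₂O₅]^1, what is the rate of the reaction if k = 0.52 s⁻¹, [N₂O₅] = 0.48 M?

0.2496 M/s

Step 1: Identify the rate law: rate = k[N₂O₅]^1
Step 2: Substitute values: rate = 0.52 × (0.48)^1
Step 3: Calculate: rate = 0.52 × 0.48 = 0.2496 M/s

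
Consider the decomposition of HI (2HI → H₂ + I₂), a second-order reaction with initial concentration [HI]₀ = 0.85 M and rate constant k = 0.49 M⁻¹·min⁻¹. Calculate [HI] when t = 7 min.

0.2171 M

Step 1: For a second-order reaction: 1/[HI] = 1/[HI]₀ + kt
Step 2: 1/[HI] = 1/0.85 + 0.49 × 7
Step 3: 1/[HI] = 1.176 + 3.43 = 4.606
Step 4: [HI] = 1/4.606 = 0.2171 M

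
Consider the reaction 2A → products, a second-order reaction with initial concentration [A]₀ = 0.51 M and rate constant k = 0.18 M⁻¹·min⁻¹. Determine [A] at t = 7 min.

0.3105 M

Step 1: For a second-order reaction: 1/[A] = 1/[A]₀ + kt
Step 2: 1/[A] = 1/0.51 + 0.18 × 7
Step 3: 1/[A] = 1.961 + 1.26 = 3.221
Step 4: [A] = 1/3.221 = 0.3105 M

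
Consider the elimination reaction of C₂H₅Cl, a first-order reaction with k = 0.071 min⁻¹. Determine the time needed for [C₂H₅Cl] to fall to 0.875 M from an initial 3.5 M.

19.53 min

Step 1: For first-order: t = ln([C₂H₅Cl]₀/[C₂H₅Cl])/k
Step 2: t = ln(3.5/0.875)/0.071
Step 3: t = ln(4)/0.071
Step 4: t = 1.386/0.071 = 19.53 min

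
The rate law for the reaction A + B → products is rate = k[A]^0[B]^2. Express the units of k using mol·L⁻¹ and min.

(mol·L⁻¹)⁻¹·min⁻¹

Step 1: Overall order = 0 + 2 = 2.
Step 2: rate has units mol·L⁻¹·min⁻¹; [A]^0[B]^2 has units (mol·L⁻¹)^2.
Step 3: k = rate/([A]^0[B]^2), so units of k = (mol·L⁻¹)^(1-2)·min⁻¹ = (mol·L⁻¹)⁻¹·min⁻¹.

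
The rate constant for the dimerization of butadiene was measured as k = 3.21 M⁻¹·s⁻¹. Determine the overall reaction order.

second order (2)

Step 1: The units of k for an nth-order reaction are (concentration)^(1-n)·(time)⁻¹.
Step 2: Here k has units M⁻¹·s⁻¹, so the concentration exponent is -1.
Step 3: 1 - n = -1 ⇒ n = 2. The reaction is second order.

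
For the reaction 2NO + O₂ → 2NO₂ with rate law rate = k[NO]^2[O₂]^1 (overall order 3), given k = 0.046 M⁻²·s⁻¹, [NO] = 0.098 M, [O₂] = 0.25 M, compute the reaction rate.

0.0001104 M/s

Step 1: The rate law is rate = k[NO]^2[O₂]^1, overall order = 2+1 = 3
Step 2: Substitute values: rate = 0.046 × (0.098)^2 × (0.25)^1
Step 3: rate = 0.046 × 0.009604 × 0.25 = 0.000110446 M/s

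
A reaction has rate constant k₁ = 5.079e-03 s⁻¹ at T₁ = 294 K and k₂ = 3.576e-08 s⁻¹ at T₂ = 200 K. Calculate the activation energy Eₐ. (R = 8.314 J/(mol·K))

61.7 kJ/mol

Step 1: Use the two-temperature Arrhenius form: ln(k₂/k₁) = -Eₐ/R × (1/T₂ - 1/T₁)
Step 2: ln(k₂/k₁) = ln(3.576e-08/5.079e-03) = ln(7.04076e-06) = -11.8638
Step 3: 1/T₂ - 1/T₁ = 1/200 - 1/294 = 1.598639e-03 K⁻¹
Step 4: Eₐ = -R × ln(k₂/k₁) / (1/T₂ - 1/T₁) = -8.314 × -11.8638 / 1.598639e-03
Step 5: Eₐ = 6.1700e+04 J/mol = 61.7 kJ/mol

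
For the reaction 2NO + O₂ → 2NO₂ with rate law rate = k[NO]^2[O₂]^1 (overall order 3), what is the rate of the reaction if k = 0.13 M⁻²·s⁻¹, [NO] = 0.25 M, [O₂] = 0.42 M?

0.003413 M/s

Step 1: The rate law is rate = k[NO]^2[O₂]^1, overall order = 2+1 = 3
Step 2: Substitute values: rate = 0.13 × (0.25)^2 × (0.42)^1
Step 3: rate = 0.13 × 0.0625 × 0.42 = 0.0034125 M/s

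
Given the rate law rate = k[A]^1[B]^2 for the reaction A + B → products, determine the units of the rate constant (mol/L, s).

(mol/L)⁻²·s⁻¹

Step 1: Overall order = 1 + 2 = 3.
Step 2: rate has units mol/L·s⁻¹; [A]^1[B]^2 has units (mol/L)^3.
Step 3: k = rate/([A]^1[B]^2), so units of k = (mol/L)^(1-3)·s⁻¹ = (mol/L)⁻²·s⁻¹.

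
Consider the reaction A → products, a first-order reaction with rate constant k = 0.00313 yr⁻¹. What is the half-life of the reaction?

221.5 yr

Step 1: For a first-order reaction, t₁/₂ = ln(2)/k
Step 2: t₁/₂ = ln(2)/0.00313
Step 3: t₁/₂ = 0.6931/0.00313 = 221.5 yr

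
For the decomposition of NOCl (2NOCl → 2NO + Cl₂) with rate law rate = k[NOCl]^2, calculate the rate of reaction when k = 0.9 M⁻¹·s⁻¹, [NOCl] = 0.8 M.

0.576 M/s

Step 1: Identify the rate law: rate = k[NOCl]^2
Step 2: Substitute values: rate = 0.9 × (0.8)^2
Step 3: Calculate: rate = 0.9 × 0.64 = 0.576 M/s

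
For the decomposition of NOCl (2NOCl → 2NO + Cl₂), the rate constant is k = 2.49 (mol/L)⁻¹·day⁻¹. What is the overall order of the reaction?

second order (2)

Step 1: The units of k for an nth-order reaction are (concentration)^(1-n)·(time)⁻¹.
Step 2: Here k has units (mol/L)⁻¹·day⁻¹, so the concentration exponent is -1.
Step 3: 1 - n = -1 ⇒ n = 2. The reaction is second order.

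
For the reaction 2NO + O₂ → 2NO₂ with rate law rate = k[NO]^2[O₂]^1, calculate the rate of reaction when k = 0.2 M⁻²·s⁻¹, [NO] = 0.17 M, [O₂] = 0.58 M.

0.003352 M/s

Step 1: The rate law is rate = k[NO]^2[O₂]^1
Step 2: Substitute: rate = 0.2 × (0.17)^2 × (0.58)^1
Step 3: rate = 0.2 × 0.0289 × 0.58 = 0.0033524 M/s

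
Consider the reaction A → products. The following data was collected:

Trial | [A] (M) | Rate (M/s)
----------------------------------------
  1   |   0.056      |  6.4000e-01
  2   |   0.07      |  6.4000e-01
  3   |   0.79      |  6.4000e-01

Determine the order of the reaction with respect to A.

zeroth order (0)

Step 1: Compare trials - when concentration changes, rate stays constant.
Step 2: rate₂/rate₁ = 6.4000e-01/6.4000e-01 = 1
Step 3: [A]₂/[A]₁ = 0.07/0.056 = 1.25
Step 4: Since rate ratio ≈ (conc ratio)^0, the reaction is zeroth order.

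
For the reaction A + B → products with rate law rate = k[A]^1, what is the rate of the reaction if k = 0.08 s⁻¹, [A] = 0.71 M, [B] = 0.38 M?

0.0568 M/s

Step 1: The rate law is rate = k[A]^1
Step 2: Note that the rate does not depend on [B] (zero order in B).
Step 3: rate = 0.08 × (0.71)^1 = 0.0568 M/s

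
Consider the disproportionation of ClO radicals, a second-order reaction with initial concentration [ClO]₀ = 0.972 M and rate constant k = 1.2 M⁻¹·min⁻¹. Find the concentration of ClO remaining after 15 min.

0.05255 M

Step 1: For a second-order reaction: 1/[ClO] = 1/[ClO]₀ + kt
Step 2: 1/[ClO] = 1/0.972 + 1.2 × 15
Step 3: 1/[ClO] = 1.029 + 18 = 19.03
Step 4: [ClO] = 1/19.03 = 0.05255 M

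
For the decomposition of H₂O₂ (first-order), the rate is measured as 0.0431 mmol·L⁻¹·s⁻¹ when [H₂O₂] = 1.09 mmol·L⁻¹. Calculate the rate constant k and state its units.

0.03954 s⁻¹

Step 1: rate = k[H₂O₂]^1, so k = rate / [H₂O₂]^1.
Step 2: k = 0.0431 / (1.09)^1 = 0.0431 / 1.09.
Step 3: k = 0.03954 s⁻¹.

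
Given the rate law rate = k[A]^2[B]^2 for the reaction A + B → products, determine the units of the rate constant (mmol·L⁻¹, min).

(mmol·L⁻¹)⁻³·min⁻¹

Step 1: Overall order = 2 + 2 = 4.
Step 2: rate has units mmol·L⁻¹·min⁻¹; [A]^2[B]^2 has units (mmol·L⁻¹)^4.
Step 3: k = rate/([A]^2[B]^2), so units of k = (mmol·L⁻¹)^(1-4)·min⁻¹ = (mmol·L⁻¹)⁻³·min⁻¹.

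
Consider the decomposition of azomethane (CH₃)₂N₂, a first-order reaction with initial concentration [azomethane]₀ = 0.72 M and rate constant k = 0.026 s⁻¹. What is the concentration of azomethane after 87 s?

0.07498 M

Step 1: For a first-order reaction: [azomethane] = [azomethane]₀ × e^(-kt)
Step 2: [azomethane] = 0.72 × e^(-0.026 × 87)
Step 3: [azomethane] = 0.72 × e^(-2.262)
Step 4: [azomethane] = 0.72 × 0.104142 = 0.07498 M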